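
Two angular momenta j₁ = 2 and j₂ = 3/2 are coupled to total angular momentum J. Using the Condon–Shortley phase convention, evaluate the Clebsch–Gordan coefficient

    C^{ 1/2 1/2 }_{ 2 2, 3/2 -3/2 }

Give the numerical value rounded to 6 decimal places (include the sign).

√[2·3!1!0!/5! · 4!0!0!3!1!0!] = √(72/5)
  +(−1)^0/∏(0,3,0,0,1,0)! = 1/6  (running 1/6)
⟨..|..⟩ = √(72/5)·(1/6) = +0.632456

+√(2/5) ≈ +0.632456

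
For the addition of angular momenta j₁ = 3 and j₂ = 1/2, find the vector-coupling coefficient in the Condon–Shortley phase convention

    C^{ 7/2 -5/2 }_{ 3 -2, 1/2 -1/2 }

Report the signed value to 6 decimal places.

√[8·0!6!1!/8! · 1!5!0!1!1!6!] = √(86400/7)
  +(−1)^0/∏(0,0,5,0,1,1)! = 1/120  (running 1/120)
⟨..|..⟩ = √(86400/7)·(1/120) = +0.925820

+0.925820  (= +√(6/7))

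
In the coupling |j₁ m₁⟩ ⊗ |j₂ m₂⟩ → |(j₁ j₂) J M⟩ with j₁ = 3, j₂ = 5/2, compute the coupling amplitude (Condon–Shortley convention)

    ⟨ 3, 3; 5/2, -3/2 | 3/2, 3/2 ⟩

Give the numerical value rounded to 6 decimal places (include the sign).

+0.462910

j₁+j₂−J=4  J+j₁−j₂=2  J−j₁+j₂=1  j₁+j₂+J+1=8
(j₁±m₁, j₂±m₂, J±M) = (6,0,1,4,3,0)
P² = 3456/7
sum k=0..0:
  [0] +1/48 = 1/48
S = 1/48
C² = P²·S² = 3/14 ; C = +0.462910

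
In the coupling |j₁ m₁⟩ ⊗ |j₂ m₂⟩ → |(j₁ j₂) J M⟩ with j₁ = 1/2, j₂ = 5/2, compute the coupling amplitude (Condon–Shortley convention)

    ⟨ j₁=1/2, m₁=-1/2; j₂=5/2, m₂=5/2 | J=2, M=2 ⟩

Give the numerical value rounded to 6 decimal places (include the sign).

-0.912871  (= −√(5/6))

triangle: 1!×0!×4!/6! = 24/720
(j±m)!: 0!×1!×5!×0!×4!×0! = 2880
prefactor² = (2J+1)×Δ×N² = 480
  k=1: −1/(1!×0!×0!×4!×0!×0!) = -1/24
Σ = -1/24  ⇒  CG² = 480×(-1/24)² = 5/6
CG = −√(5/6) = -0.912871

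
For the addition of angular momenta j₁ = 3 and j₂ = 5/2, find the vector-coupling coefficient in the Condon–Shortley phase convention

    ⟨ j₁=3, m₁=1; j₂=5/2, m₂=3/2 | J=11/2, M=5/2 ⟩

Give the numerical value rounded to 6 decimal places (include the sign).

√[12·0!6!5!/12! · 4!2!4!1!8!3!] = √(6635520/11)
  +(−1)^0/∏(0,0,2,4,4,1)! = 1/1152  (running 1/1152)
⟨..|..⟩ = √(6635520/11)·(1/1152) = +0.674200

+0.674200  (= +√(5/11))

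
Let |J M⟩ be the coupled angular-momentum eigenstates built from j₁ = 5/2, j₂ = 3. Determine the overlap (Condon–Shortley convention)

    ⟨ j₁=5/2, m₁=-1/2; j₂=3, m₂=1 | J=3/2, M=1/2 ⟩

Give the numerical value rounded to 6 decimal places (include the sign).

j₁+j₂−J=4  J+j₁−j₂=1  J−j₁+j₂=2  j₁+j₂+J+1=8
(j₁±m₁, j₂±m₂, J±M) = (2,3,4,2,2,1)
P² = 192/35
sum k=2..3:
  [2] +1/8 = 1/8
  [3] −1/6 = -1/6
S = -1/24
C² = P²·S² = 1/105 ; C = -0.097590

−√(1/105) = -0.097590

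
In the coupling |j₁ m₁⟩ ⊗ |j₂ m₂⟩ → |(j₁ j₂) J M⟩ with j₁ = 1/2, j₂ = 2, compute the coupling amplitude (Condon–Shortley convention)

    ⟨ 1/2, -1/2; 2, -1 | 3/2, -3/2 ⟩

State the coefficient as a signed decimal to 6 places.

-0.447214

triangle: 1!*0!*3!/5! = 6/120
(j±m)!: 0!*1!*1!*3!*0!*3! = 36
prefactor² = (2J+1)*Δ*N² = 36/5
  k=1: −1/(1!*0!*0!*0!*0!*3!) = -1/6
Σ = -1/6  ⇒  CG² = 36/5*(-1/6)² = 1/5
CG = −√(1/5) = -0.447214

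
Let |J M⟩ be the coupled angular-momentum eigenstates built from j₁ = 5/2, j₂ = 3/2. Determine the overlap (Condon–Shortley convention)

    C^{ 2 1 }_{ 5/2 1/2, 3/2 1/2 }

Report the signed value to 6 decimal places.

j₁+j₂−J=2  J+j₁−j₂=3  J−j₁+j₂=1  j₁+j₂+J+1=7
(j₁±m₁, j₂±m₂, J±M) = (3,2,2,1,3,1)
P² = 12/7
sum k=1..2:
  [1] −1/2 = -1/2
  [2] +1/12 = 1/12
S = -5/12
C² = P²·S² = 25/84 ; C = -0.545545

−√(25/84) = -0.545545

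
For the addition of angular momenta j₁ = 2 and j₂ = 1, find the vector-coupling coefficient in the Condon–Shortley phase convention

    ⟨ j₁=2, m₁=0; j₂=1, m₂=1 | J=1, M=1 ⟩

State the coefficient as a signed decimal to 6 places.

+0.316228  (= +√(1/10))

j₁+j₂−J=2  J+j₁−j₂=2  J−j₁+j₂=0  j₁+j₂+J+1=5
(j₁±m₁, j₂±m₂, J±M) = (2,2,2,0,2,0)
P² = 8/5
sum k=2..2:
  [2] +1/4 = 1/4
S = 1/4
C² = P²·S² = 1/10 ; C = +0.316228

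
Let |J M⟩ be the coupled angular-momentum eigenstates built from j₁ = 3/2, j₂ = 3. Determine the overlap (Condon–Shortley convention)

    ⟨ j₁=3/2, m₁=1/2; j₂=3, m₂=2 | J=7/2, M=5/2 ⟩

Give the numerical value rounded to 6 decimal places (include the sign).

−√(1/7) ≈ -0.377964

√[8·1!2!5!/9! · 2!1!5!1!6!1!] = √(6400/7)
  +(−1)^0/∏(0,1,1,5,1,0)! = 1/120  (running 1/120)
  +(−1)^1/∏(1,0,0,4,2,1)! = -1/48  (running -1/80)
⟨..|..⟩ = √(6400/7)·(-1/80) = -0.377964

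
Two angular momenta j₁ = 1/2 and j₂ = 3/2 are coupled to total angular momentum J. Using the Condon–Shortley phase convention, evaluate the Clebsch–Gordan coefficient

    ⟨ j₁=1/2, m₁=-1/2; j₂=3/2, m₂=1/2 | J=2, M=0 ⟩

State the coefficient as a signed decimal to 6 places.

+0.707107  (= +√(1/2))

triangle: 0!*1!*3!/5! = 6/120
(j±m)!: 0!*1!*2!*1!*2!*2! = 8
prefactor² = (2J+1)*Δ*N² = 2
  k=0: +1/(0!*0!*1!*2!*0!*1!) = 1/2
Σ = 1/2  ⇒  CG² = 2*1/2² = 1/2
CG = +√(1/2) = +0.707107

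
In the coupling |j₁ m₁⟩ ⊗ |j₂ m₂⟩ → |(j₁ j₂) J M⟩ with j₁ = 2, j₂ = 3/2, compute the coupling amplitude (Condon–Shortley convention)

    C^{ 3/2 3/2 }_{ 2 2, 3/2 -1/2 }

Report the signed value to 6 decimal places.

+√(2/5) = +0.632456

j₁+j₂−J=2  J+j₁−j₂=2  J−j₁+j₂=1  j₁+j₂+J+1=6
(j₁±m₁, j₂±m₂, J±M) = (4,0,1,2,3,0)
P² = 32/5
sum k=0..0:
  [0] +1/4 = 1/4
S = 1/4
C² = P²·S² = 2/5 ; C = +0.632456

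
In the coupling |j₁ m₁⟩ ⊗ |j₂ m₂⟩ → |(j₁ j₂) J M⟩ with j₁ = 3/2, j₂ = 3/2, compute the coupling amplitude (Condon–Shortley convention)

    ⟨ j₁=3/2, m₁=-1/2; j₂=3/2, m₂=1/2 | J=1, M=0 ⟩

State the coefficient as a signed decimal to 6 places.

j₁+j₂−J=2  J+j₁−j₂=1  J−j₁+j₂=1  j₁+j₂+J+1=5
(j₁±m₁, j₂±m₂, J±M) = (1,2,2,1,1,1)
P² = 1/5
sum k=1..2:
  [1] −1/1 = -1
  [2] +1/2 = 1/2
S = -1/2
C² = P²·S² = 1/20 ; C = -0.223607

-0.223607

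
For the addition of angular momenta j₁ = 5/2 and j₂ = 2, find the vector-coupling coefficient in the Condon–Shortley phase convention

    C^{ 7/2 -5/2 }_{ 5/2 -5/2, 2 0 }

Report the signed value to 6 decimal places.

−√(10/21) ≈ -0.690066

triangle: 1!·4!·3!/9! = 144/362880
(j±m)!: 0!·5!·2!·2!·1!·6! = 345600
prefactor² = (2J+1)·Δ·N² = 7680/7
  k=1: −1/(1!·0!·4!·1!·0!·2!) = -1/48
Σ = -1/48  ⇒  CG² = 7680/7·(-1/48)² = 10/21
CG = −√(10/21) = -0.690066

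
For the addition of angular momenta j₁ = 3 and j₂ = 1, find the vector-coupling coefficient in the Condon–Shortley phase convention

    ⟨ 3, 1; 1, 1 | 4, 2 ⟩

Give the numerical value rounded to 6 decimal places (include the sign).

√[9·0!6!2!/9! · 4!2!2!0!6!2!] = √(34560/7)
  +(−1)^0/∏(0,0,2,2,4,0)! = 1/96  (running 1/96)
⟨..|..⟩ = √(34560/7)·(1/96) = +0.731925

+0.731925  (= +√(15/28))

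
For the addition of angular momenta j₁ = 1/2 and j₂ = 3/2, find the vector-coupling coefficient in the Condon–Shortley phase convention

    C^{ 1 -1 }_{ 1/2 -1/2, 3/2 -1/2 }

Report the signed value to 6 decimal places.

triangle: 1!×0!×2!/4! = 2/24
(j±m)!: 0!×1!×1!×2!×0!×2! = 4
prefactor² = (2J+1)×Δ×N² = 1
  k=1: −1/(1!×0!×0!×0!×0!×2!) = -1/2
Σ = -1/2  ⇒  CG² = 1×(-1/2)² = 1/4
CG = −√(1/4) = -0.500000

−√(1/4) ≈ -0.500000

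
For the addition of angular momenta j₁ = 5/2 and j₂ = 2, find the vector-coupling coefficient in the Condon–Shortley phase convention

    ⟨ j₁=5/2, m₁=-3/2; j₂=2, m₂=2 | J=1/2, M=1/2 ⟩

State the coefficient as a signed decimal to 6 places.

triangle: 4!·1!·0!/6! = 24/720
(j±m)!: 1!·4!·4!·0!·1!·0! = 576
prefactor² = (2J+1)·Δ·N² = 192/5
  k=4: +1/(4!·0!·0!·0!·1!·0!) = 1/24
Σ = 1/24  ⇒  CG² = 192/5·1/24² = 1/15
CG = +√(1/15) = +0.258199

+√(1/15) = +0.258199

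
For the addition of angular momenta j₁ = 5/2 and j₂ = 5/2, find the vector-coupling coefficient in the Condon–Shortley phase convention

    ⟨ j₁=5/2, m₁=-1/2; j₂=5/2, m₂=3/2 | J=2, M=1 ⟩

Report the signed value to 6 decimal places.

√[5·3!2!2!/8! · 2!3!4!1!3!1!] = √(36/7)
  +(−1)^2/∏(2,1,1,2,1,0)! = 1/4  (running 1/4)
  +(−1)^3/∏(3,0,0,1,2,1)! = -1/12  (running 1/6)
⟨..|..⟩ = √(36/7)·(1/6) = +0.377964

+√(1/7) ≈ +0.377964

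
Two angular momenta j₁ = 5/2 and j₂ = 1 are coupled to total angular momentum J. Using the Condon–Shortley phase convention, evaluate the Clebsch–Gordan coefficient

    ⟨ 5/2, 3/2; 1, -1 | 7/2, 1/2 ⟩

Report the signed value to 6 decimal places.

+√(1/7) ≈ +0.377964

√[8·0!5!2!/8! · 4!1!0!2!4!3!] = √(2304/7)
  +(−1)^0/∏(0,0,1,0,4,2)! = 1/48  (running 1/48)
⟨..|..⟩ = √(2304/7)·(1/48) = +0.377964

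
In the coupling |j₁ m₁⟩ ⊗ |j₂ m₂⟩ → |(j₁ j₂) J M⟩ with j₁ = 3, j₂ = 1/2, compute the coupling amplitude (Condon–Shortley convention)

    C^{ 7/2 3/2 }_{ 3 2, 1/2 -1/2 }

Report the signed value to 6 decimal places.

+√(2/7) = +0.534522

√[8·0!6!1!/8! · 5!1!0!1!5!2!] = √(28800/7)
  +(−1)^0/∏(0,0,1,0,5,1)! = 1/120  (running 1/120)
⟨..|..⟩ = √(28800/7)·(1/120) = +0.534522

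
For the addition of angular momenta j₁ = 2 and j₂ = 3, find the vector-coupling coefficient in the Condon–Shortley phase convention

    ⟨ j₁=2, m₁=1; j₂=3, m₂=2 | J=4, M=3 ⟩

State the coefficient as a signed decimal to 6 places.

√[9·1!3!5!/10! · 3!1!5!1!7!1!] = √(6480)
  +(−1)^0/∏(0,1,1,5,2,0)! = 1/240  (running 1/240)
  +(−1)^1/∏(1,0,0,4,3,1)! = -1/144  (running -1/360)
⟨..|..⟩ = √(6480)·(-1/360) = -0.223607

−√(1/20) = -0.223607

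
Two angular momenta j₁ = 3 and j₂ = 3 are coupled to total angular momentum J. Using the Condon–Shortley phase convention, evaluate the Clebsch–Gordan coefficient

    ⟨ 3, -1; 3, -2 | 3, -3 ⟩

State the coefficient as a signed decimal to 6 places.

√[7·3!3!3!/10! · 2!4!1!5!0!6!] = √(1728)
  +(−1)^1/∏(1,2,3,0,0,3)! = -1/72  (running -1/72)
⟨..|..⟩ = √(1728)·(-1/72) = -0.577350

-0.577350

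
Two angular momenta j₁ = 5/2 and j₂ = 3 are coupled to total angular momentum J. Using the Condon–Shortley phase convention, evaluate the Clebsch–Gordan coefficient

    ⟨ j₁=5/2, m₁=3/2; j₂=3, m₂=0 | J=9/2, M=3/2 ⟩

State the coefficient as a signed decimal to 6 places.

√[10·1!4!5!/11! · 4!1!3!3!6!3!] = √(207360/77)
  +(−1)^0/∏(0,1,1,3,3,2)! = 1/72  (running 1/72)
  +(−1)^1/∏(1,0,0,2,4,3)! = -1/288  (running 1/96)
⟨..|..⟩ = √(207360/77)·(1/96) = +0.540562

+√(45/154) = +0.540562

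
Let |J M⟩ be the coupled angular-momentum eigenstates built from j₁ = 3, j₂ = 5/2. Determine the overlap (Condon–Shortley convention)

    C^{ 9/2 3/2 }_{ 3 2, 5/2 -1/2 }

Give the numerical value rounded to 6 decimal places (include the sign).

+0.604815  (= +√(169/462))

√[10·1!5!4!/11! · 5!1!2!3!6!3!] = √(345600/77)
  +(−1)^0/∏(0,1,1,2,4,2)! = 1/96  (running 1/96)
  +(−1)^1/∏(1,0,0,1,5,3)! = -1/720  (running 13/1440)
⟨..|..⟩ = √(345600/77)·(13/1440) = +0.604815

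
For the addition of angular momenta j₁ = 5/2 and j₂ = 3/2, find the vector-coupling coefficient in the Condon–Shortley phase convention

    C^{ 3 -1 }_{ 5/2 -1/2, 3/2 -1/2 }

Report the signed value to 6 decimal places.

j₁+j₂−J=1  J+j₁−j₂=4  J−j₁+j₂=2  j₁+j₂+J+1=8
(j₁±m₁, j₂±m₂, J±M) = (2,3,1,2,2,4)
P² = 48/5
sum k=0..1:
  [0] +1/6 = 1/6
  [1] −1/8 = -1/8
S = 1/24
C² = P²·S² = 1/60 ; C = +0.129099

+0.129099  (= +√(1/60))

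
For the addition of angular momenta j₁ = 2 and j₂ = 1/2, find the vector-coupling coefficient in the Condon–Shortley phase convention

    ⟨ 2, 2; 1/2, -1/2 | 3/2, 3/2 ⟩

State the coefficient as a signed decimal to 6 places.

j₁+j₂−J=1  J+j₁−j₂=3  J−j₁+j₂=0  j₁+j₂+J+1=5
(j₁±m₁, j₂±m₂, J±M) = (4,0,0,1,3,0)
P² = 144/5
sum k=0..0:
  [0] +1/6 = 1/6
S = 1/6
C² = P²·S² = 4/5 ; C = +0.894427

+√(4/5) = +0.894427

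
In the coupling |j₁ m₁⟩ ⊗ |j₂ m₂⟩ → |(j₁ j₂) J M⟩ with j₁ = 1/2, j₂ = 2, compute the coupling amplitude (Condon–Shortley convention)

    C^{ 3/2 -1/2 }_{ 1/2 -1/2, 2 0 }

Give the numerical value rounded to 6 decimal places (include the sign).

j₁+j₂−J=1  J+j₁−j₂=0  J−j₁+j₂=3  j₁+j₂+J+1=5
(j₁±m₁, j₂±m₂, J±M) = (0,1,2,2,1,2)
P² = 8/5
sum k=1..1:
  [1] −1/2 = -1/2
S = -1/2
C² = P²·S² = 2/5 ; C = -0.632456

-0.632456  (= −√(2/5))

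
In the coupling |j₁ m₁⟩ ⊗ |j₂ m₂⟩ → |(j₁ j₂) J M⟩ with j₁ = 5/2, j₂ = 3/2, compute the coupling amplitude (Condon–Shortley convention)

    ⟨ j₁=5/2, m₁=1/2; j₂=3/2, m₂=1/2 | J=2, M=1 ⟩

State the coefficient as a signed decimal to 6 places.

−√(25/84) ≈ -0.545545

triangle: 2!*3!*1!/7! = 12/5040
(j±m)!: 3!*2!*2!*1!*3!*1! = 144
prefactor² = (2J+1)*Δ*N² = 12/7
  k=1: −1/(1!*1!*1!*1!*2!*0!) = -1/2
  k=2: +1/(2!*0!*0!*0!*3!*1!) = 1/12
Σ = -5/12  ⇒  CG² = 12/7*(-5/12)² = 25/84
CG = −√(25/84) = -0.545545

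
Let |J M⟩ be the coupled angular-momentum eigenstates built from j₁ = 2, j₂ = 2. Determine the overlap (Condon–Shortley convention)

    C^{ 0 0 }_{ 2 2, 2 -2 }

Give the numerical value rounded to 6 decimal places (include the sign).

+√(1/5) ≈ +0.447214

triangle: 4!*0!*0!/5! = 24/120
(j±m)!: 4!*0!*0!*4!*0!*0! = 576
prefactor² = (2J+1)*Δ*N² = 576/5
  k=0: +1/(0!*4!*0!*0!*0!*0!) = 1/24
Σ = 1/24  ⇒  CG² = 576/5*1/24² = 1/5
CG = +√(1/5) = +0.447214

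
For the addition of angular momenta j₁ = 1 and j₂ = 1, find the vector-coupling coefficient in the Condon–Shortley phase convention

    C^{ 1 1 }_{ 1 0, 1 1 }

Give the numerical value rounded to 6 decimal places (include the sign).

j₁+j₂−J=1  J+j₁−j₂=1  J−j₁+j₂=1  j₁+j₂+J+1=4
(j₁±m₁, j₂±m₂, J±M) = (1,1,2,0,2,0)
P² = 1/2
sum k=1..1:
  [1] −1/1 = -1
S = -1
C² = P²·S² = 1/2 ; C = -0.707107

−√(1/2) ≈ -0.707107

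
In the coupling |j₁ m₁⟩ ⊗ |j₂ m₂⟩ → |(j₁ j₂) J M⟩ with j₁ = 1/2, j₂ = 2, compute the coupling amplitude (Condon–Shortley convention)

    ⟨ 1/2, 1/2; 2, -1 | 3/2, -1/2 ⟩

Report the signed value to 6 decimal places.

triangle: 1!*0!*3!/5! = 6/120
(j±m)!: 1!*0!*1!*3!*1!*2! = 12
prefactor² = (2J+1)*Δ*N² = 12/5
  k=0: +1/(0!*1!*0!*1!*0!*2!) = 1/2
Σ = 1/2  ⇒  CG² = 12/5*1/2² = 3/5
CG = +√(3/5) = +0.774597

+√(3/5) ≈ +0.774597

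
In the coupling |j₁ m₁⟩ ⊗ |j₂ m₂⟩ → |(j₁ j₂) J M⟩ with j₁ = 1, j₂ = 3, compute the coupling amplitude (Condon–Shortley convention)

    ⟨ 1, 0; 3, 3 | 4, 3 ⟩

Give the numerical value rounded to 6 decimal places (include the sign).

+0.500000  (= +√(1/4))

triangle: 0!×2!×6!/9! = 1440/362880
(j±m)!: 1!×1!×6!×0!×7!×1! = 3628800
prefactor² = (2J+1)×Δ×N² = 129600
  k=0: +1/(0!×0!×1!×6!×1!×0!) = 1/720
Σ = 1/720  ⇒  CG² = 129600×1/720² = 1/4
CG = +√(1/4) = +0.500000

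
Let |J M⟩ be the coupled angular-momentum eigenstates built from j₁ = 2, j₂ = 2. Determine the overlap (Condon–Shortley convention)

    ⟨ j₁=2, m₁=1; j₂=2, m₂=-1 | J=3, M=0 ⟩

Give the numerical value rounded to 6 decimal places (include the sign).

√[7·1!3!3!/8! · 3!1!1!3!3!3!] = √(81/10)
  +(−1)^0/∏(0,1,1,1,2,2)! = 1/4  (running 1/4)
  +(−1)^1/∏(1,0,0,0,3,3)! = -1/36  (running 2/9)
⟨..|..⟩ = √(81/10)·(2/9) = +0.632456

+√(2/5) = +0.632456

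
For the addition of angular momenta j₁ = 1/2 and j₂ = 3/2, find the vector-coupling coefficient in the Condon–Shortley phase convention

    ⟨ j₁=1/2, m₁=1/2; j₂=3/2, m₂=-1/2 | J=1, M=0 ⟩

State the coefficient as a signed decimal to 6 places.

triangle: 1!·0!·2!/4! = 2/24
(j±m)!: 1!·0!·1!·2!·1!·1! = 2
prefactor² = (2J+1)·Δ·N² = 1/2
  k=0: +1/(0!·1!·0!·1!·0!·1!) = 1
Σ = 1  ⇒  CG² = 1/2·1² = 1/2
CG = +√(1/2) = +0.707107

+√(1/2) = +0.707107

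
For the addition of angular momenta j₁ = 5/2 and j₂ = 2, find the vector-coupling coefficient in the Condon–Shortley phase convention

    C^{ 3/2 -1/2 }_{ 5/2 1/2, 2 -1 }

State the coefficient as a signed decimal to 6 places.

j₁+j₂−J=3  J+j₁−j₂=2  J−j₁+j₂=1  j₁+j₂+J+1=7
(j₁±m₁, j₂±m₂, J±M) = (3,2,1,3,1,2)
P² = 48/35
sum k=0..1:
  [0] +1/12 = 1/12
  [1] −1/2 = -1/2
S = -5/12
C² = P²·S² = 5/21 ; C = -0.487950

−√(5/21) = -0.487950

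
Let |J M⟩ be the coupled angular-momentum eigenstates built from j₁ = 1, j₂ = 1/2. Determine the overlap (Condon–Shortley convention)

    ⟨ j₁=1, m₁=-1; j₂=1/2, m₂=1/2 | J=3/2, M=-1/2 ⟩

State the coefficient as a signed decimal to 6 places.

triangle: 0!×2!×1!/4! = 2/24
(j±m)!: 0!×2!×1!×0!×1!×2! = 4
prefactor² = (2J+1)×Δ×N² = 4/3
  k=0: +1/(0!×0!×2!×1!×0!×0!) = 1/2
Σ = 1/2  ⇒  CG² = 4/3×1/2² = 1/3
CG = +√(1/3) = +0.577350

+0.577350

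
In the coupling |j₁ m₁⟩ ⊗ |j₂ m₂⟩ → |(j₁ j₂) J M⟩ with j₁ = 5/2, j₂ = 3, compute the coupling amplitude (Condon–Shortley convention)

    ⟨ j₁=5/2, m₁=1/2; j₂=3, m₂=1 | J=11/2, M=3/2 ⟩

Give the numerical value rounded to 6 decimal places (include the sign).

triangle: 0!*5!*6!/12! = 86400/479001600
(j±m)!: 3!*2!*4!*2!*7!*4! = 69672960
prefactor² = (2J+1)*Δ*N² = 1658880/11
  k=0: +1/(0!*0!*2!*4!*3!*2!) = 1/576
Σ = 1/576  ⇒  CG² = 1658880/11*1/576² = 5/11
CG = +√(5/11) = +0.674200

+0.674200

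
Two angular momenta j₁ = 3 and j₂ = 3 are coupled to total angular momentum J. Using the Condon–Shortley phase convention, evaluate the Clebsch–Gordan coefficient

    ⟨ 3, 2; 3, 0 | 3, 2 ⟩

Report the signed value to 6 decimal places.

j₁+j₂−J=3  J+j₁−j₂=3  J−j₁+j₂=3  j₁+j₂+J+1=10
(j₁±m₁, j₂±m₂, J±M) = (5,1,3,3,5,1)
P² = 216
sum k=0..1:
  [0] +1/72 = 1/72
  [1] −1/24 = -1/24
S = -1/36
C² = P²·S² = 1/6 ; C = -0.408248

−√(1/6) = -0.408248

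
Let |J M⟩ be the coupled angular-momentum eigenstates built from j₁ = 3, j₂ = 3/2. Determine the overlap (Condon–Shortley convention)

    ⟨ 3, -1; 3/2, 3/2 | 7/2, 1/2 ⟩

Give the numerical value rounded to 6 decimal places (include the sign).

triangle: 1!*5!*2!/9! = 240/362880
(j±m)!: 2!*4!*3!*0!*4!*3! = 41472
prefactor² = (2J+1)*Δ*N² = 1536/7
  k=1: −1/(1!*0!*3!*2!*2!*0!) = -1/24
Σ = -1/24  ⇒  CG² = 1536/7*(-1/24)² = 8/21
CG = −√(8/21) = -0.617213

-0.617213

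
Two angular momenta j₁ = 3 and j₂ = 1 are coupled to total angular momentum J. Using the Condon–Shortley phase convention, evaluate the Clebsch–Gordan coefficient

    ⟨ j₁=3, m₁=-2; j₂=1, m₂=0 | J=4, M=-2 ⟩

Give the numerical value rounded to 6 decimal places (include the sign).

j₁+j₂−J=0  J+j₁−j₂=6  J−j₁+j₂=2  j₁+j₂+J+1=9
(j₁±m₁, j₂±m₂, J±M) = (1,5,1,1,2,6)
P² = 43200/7
sum k=0..0:
  [0] +1/120 = 1/120
S = 1/120
C² = P²·S² = 3/7 ; C = +0.654654

+√(3/7) = +0.654654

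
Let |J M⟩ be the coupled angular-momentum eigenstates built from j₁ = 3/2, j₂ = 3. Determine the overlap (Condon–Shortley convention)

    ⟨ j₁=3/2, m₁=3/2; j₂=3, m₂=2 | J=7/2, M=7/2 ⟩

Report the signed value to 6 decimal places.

+0.577350  (= +√(1/3))

j₁+j₂−J=1  J+j₁−j₂=2  J−j₁+j₂=5  j₁+j₂+J+1=9
(j₁±m₁, j₂±m₂, J±M) = (3,0,5,1,7,0)
P² = 19200
sum k=0..0:
  [0] +1/240 = 1/240
S = 1/240
C² = P²·S² = 1/3 ; C = +0.577350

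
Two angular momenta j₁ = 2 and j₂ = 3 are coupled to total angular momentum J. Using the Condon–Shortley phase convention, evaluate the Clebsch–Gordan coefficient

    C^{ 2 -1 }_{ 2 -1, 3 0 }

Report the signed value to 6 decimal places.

+0.534522  (= +√(2/7))

triangle: 3!*1!*3!/8! = 36/40320
(j±m)!: 1!*3!*3!*3!*1!*3! = 1296
prefactor² = (2J+1)*Δ*N² = 81/14
  k=2: +1/(2!*1!*1!*1!*0!*2!) = 1/4
  k=3: −1/(3!*0!*0!*0!*1!*3!) = -1/36
Σ = 2/9  ⇒  CG² = 81/14*2/9² = 2/7
CG = +√(2/7) = +0.534522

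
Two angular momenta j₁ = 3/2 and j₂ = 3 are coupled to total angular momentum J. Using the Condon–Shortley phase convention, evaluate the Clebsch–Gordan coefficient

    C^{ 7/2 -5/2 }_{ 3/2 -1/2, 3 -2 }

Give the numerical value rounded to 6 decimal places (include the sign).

+0.377964  (= +√(1/7))

√[8·1!2!5!/9! · 1!2!1!5!1!6!] = √(6400/7)
  +(−1)^0/∏(0,1,2,1,0,4)! = 1/48  (running 1/48)
  +(−1)^1/∏(1,0,1,0,1,5)! = -1/120  (running 1/80)
⟨..|..⟩ = √(6400/7)·(1/80) = +0.377964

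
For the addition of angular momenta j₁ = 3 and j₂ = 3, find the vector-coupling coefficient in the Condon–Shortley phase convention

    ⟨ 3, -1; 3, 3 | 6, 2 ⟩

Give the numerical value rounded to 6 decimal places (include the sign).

+√(1/33) = +0.174078

√[13·0!6!6!/13! · 2!4!6!0!8!4!] = √(398131200/11)
  +(−1)^0/∏(0,0,4,6,2,0)! = 1/34560  (running 1/34560)
⟨..|..⟩ = √(398131200/11)·(1/34560) = +0.174078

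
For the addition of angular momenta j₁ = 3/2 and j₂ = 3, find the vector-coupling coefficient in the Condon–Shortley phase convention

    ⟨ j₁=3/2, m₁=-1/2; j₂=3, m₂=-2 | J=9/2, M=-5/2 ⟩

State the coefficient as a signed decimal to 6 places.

triangle: 0!·3!·6!/10! = 4320/3628800
(j±m)!: 1!·2!·1!·5!·2!·7! = 2419200
prefactor² = (2J+1)·Δ·N² = 28800
  k=0: +1/(0!·0!·2!·1!·1!·5!) = 1/240
Σ = 1/240  ⇒  CG² = 28800·1/240² = 1/2
CG = +√(1/2) = +0.707107

+0.707107  (= +√(1/2))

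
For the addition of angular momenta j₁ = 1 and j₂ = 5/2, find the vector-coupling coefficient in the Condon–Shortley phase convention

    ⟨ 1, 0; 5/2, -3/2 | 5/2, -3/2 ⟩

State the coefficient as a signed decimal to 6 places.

j₁+j₂−J=1  J+j₁−j₂=1  J−j₁+j₂=4  j₁+j₂+J+1=7
(j₁±m₁, j₂±m₂, J±M) = (1,1,1,4,1,4)
P² = 576/35
sum k=0..1:
  [0] +1/6 = 1/6
  [1] −1/24 = -1/24
S = 1/8
C² = P²·S² = 9/35 ; C = +0.507093

+0.507093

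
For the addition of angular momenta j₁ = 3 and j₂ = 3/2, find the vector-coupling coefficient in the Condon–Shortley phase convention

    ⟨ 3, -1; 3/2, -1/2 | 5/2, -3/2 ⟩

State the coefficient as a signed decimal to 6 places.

-0.591608

√[6·2!4!1!/8! · 2!4!1!2!1!4!] = √(576/35)
  +(−1)^0/∏(0,2,4,1,0,0)! = 1/48  (running 1/48)
  +(−1)^1/∏(1,1,3,0,1,1)! = -1/6  (running -7/48)
⟨..|..⟩ = √(576/35)·(-7/48) = -0.591608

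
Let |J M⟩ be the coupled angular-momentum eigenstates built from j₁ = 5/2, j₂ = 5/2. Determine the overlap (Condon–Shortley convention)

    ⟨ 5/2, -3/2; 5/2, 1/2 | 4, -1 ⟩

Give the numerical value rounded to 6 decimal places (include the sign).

-0.597614  (= −√(5/14))

j₁+j₂−J=1  J+j₁−j₂=4  J−j₁+j₂=4  j₁+j₂+J+1=10
(j₁±m₁, j₂±m₂, J±M) = (1,4,3,2,3,5)
P² = 10368/35
sum k=0..1:
  [0] +1/144 = 1/144
  [1] −1/24 = -1/24
S = -5/144
C² = P²·S² = 5/14 ; C = -0.597614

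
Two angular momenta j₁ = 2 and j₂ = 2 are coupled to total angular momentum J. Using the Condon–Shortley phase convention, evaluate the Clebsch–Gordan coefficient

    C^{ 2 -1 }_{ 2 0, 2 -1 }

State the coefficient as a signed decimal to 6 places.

j₁+j₂−J=2  J+j₁−j₂=2  J−j₁+j₂=2  j₁+j₂+J+1=7
(j₁±m₁, j₂±m₂, J±M) = (2,2,1,3,1,3)
P² = 8/7
sum k=0..1:
  [0] +1/4 = 1/4
  [1] −1/2 = -1/2
S = -1/4
C² = P²·S² = 1/14 ; C = -0.267261

-0.267261  (= −√(1/14))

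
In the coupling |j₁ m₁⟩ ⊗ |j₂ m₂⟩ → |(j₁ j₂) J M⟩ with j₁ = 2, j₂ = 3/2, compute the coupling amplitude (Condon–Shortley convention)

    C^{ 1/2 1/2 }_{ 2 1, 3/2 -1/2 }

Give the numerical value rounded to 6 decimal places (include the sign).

j₁+j₂−J=3  J+j₁−j₂=1  J−j₁+j₂=0  j₁+j₂+J+1=5
(j₁±m₁, j₂±m₂, J±M) = (3,1,1,2,1,0)
P² = 6/5
sum k=1..1:
  [1] −1/2 = -1/2
S = -1/2
C² = P²·S² = 3/10 ; C = -0.547723

−√(3/10) ≈ -0.547723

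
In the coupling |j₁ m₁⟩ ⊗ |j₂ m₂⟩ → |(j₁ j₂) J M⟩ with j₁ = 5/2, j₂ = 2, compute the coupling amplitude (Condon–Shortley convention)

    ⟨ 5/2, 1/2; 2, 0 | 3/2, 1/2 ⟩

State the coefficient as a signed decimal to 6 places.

triangle: 3!*2!*1!/7! = 12/5040
(j±m)!: 3!*2!*2!*2!*2!*1! = 96
prefactor² = (2J+1)*Δ*N² = 32/35
  k=1: −1/(1!*2!*1!*1!*1!*0!) = -1/2
  k=2: +1/(2!*1!*0!*0!*2!*1!) = 1/4
Σ = -1/4  ⇒  CG² = 32/35*(-1/4)² = 2/35
CG = −√(2/35) = -0.239046

−√(2/35) = -0.239046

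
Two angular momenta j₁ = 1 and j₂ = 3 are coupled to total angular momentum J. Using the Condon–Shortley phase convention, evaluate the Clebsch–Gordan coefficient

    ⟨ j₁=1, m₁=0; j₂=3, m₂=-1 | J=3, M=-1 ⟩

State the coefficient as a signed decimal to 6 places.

+√(1/12) = +0.288675

j₁+j₂−J=1  J+j₁−j₂=1  J−j₁+j₂=5  j₁+j₂+J+1=8
(j₁±m₁, j₂±m₂, J±M) = (1,1,2,4,2,4)
P² = 48
sum k=0..1:
  [0] +1/12 = 1/12
  [1] −1/24 = -1/24
S = 1/24
C² = P²·S² = 1/12 ; C = +0.288675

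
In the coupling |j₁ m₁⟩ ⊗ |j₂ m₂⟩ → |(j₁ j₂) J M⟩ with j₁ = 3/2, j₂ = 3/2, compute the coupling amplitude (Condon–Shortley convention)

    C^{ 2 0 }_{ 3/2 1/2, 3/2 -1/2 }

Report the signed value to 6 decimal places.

j₁+j₂−J=1  J+j₁−j₂=2  J−j₁+j₂=2  j₁+j₂+J+1=6
(j₁±m₁, j₂±m₂, J±M) = (2,1,1,2,2,2)
P² = 4/9
sum k=0..1:
  [0] +1/1 = 1
  [1] −1/4 = -1/4
S = 3/4
C² = P²·S² = 1/4 ; C = +0.500000

+0.500000  (= +√(1/4))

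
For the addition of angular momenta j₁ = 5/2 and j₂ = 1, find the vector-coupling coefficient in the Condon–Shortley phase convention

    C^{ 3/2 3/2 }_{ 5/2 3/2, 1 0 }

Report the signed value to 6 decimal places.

j₁+j₂−J=2  J+j₁−j₂=3  J−j₁+j₂=0  j₁+j₂+J+1=6
(j₁±m₁, j₂±m₂, J±M) = (4,1,1,1,3,0)
P² = 48/5
sum k=1..1:
  [1] −1/6 = -1/6
S = -1/6
C² = P²·S² = 4/15 ; C = -0.516398

−√(4/15) = -0.516398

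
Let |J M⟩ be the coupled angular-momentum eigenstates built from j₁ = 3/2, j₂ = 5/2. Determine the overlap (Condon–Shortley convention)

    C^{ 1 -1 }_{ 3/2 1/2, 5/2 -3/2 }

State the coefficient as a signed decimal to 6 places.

−√(3/10) ≈ -0.547723

triangle: 3!·0!·2!/6! = 12/720
(j±m)!: 2!·1!·1!·4!·0!·2! = 96
prefactor² = (2J+1)·Δ·N² = 24/5
  k=1: −1/(1!·2!·0!·0!·0!·2!) = -1/4
Σ = -1/4  ⇒  CG² = 24/5·(-1/4)² = 3/10
CG = −√(3/10) = -0.547723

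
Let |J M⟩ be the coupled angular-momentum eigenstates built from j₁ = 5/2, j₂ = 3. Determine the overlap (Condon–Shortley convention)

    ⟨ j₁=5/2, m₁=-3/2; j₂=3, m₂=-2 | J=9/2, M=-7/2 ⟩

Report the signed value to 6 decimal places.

+0.100504

triangle: 1!*4!*5!/11! = 2880/39916800
(j±m)!: 1!*4!*1!*5!*1!*8! = 116121600
prefactor² = (2J+1)*Δ*N² = 921600/11
  k=0: +1/(0!*1!*4!*1!*0!*4!) = 1/576
  k=1: −1/(1!*0!*3!*0!*1!*5!) = -1/720
Σ = 1/2880  ⇒  CG² = 921600/11*1/2880² = 1/99
CG = +√(1/99) = +0.100504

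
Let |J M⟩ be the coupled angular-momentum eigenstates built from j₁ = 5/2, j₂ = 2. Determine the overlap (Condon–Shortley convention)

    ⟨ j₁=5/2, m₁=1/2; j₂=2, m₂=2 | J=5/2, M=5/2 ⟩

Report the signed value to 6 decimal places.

+0.462910  (= +√(3/14))

√[6·2!3!2!/8! · 3!2!4!0!5!0!] = √(864/7)
  +(−1)^2/∏(2,0,0,2,3,0)! = 1/24  (running 1/24)
⟨..|..⟩ = √(864/7)·(1/24) = +0.462910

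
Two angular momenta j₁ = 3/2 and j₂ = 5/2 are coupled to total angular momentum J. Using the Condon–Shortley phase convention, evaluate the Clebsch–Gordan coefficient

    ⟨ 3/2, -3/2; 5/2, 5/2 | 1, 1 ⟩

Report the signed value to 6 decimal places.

-0.707107  (= −√(1/2))

√[3·3!0!2!/6! · 0!3!5!0!2!0!] = √(72)
  +(−1)^3/∏(3,0,0,2,0,0)! = -1/12  (running -1/12)
⟨..|..⟩ = √(72)·(-1/12) = -0.707107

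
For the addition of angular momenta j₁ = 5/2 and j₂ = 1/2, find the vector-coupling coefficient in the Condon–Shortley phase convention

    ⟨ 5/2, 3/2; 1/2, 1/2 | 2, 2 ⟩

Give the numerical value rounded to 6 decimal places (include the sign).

-0.408248

j₁+j₂−J=1  J+j₁−j₂=4  J−j₁+j₂=0  j₁+j₂+J+1=6
(j₁±m₁, j₂±m₂, J±M) = (4,1,1,0,4,0)
P² = 96
sum k=1..1:
  [1] −1/24 = -1/24
S = -1/24
C² = P²·S² = 1/6 ; C = -0.408248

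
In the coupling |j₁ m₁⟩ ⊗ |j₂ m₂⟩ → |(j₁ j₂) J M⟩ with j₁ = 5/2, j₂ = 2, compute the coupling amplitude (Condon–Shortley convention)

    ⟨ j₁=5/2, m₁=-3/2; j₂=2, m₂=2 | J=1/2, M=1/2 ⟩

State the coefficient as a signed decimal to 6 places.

j₁+j₂−J=4  J+j₁−j₂=1  J−j₁+j₂=0  j₁+j₂+J+1=6
(j₁±m₁, j₂±m₂, J±M) = (1,4,4,0,1,0)
P² = 192/5
sum k=4..4:
  [4] +1/24 = 1/24
S = 1/24
C² = P²·S² = 1/15 ; C = +0.258199

+0.258199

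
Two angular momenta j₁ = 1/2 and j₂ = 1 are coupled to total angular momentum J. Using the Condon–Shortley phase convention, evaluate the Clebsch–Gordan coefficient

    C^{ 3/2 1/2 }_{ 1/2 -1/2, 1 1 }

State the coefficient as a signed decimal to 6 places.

√[4·0!1!2!/4! · 0!1!2!0!2!1!] = √(4/3)
  +(−1)^0/∏(0,0,1,2,0,0)! = 1/2  (running 1/2)
⟨..|..⟩ = √(4/3)·(1/2) = +0.577350

+√(1/3) = +0.577350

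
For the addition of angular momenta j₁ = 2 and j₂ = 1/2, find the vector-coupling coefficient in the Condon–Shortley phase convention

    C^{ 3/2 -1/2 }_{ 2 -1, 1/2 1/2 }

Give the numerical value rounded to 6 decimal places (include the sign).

−√(3/5) = -0.774597

√[4·1!3!0!/5! · 1!3!1!0!1!2!] = √(12/5)
  +(−1)^1/∏(1,0,2,0,1,0)! = -1/2  (running -1/2)
⟨..|..⟩ = √(12/5)·(-1/2) = -0.774597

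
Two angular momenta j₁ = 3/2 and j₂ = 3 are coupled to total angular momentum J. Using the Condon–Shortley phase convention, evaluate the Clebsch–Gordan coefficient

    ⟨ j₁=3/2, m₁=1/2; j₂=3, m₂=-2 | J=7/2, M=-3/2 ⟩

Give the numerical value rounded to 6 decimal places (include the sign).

triangle: 1!·2!·5!/9! = 240/362880
(j±m)!: 2!·1!·1!·5!·2!·5! = 57600
prefactor² = (2J+1)·Δ·N² = 6400/21
  k=0: +1/(0!·1!·1!·1!·1!·4!) = 1/24
  k=1: −1/(1!·0!·0!·0!·2!·5!) = -1/240
Σ = 3/80  ⇒  CG² = 6400/21·3/80² = 3/7
CG = +√(3/7) = +0.654654

+√(3/7) = +0.654654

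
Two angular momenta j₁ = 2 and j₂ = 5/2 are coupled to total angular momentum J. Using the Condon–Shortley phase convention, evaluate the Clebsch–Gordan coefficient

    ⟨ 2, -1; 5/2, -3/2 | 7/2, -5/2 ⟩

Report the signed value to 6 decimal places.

+√(1/63) = +0.125988

j₁+j₂−J=1  J+j₁−j₂=3  J−j₁+j₂=4  j₁+j₂+J+1=9
(j₁±m₁, j₂±m₂, J±M) = (1,3,1,4,1,6)
P² = 2304/7
sum k=0..1:
  [0] +1/36 = 1/36
  [1] −1/48 = -1/48
S = 1/144
C² = P²·S² = 1/63 ; C = +0.125988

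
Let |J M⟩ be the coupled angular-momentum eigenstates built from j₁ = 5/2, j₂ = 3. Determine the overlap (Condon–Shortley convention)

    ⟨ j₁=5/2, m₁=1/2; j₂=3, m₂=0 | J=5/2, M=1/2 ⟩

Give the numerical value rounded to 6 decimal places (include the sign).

triangle: 3!×2!×3!/9! = 72/362880
(j±m)!: 3!×2!×3!×3!×3!×2! = 5184
prefactor² = (2J+1)×Δ×N² = 216/35
  k=0: +1/(0!×3!×2!×3!×0!×0!) = 1/72
  k=1: −1/(1!×2!×1!×2!×1!×1!) = -1/4
  k=2: +1/(2!×1!×0!×1!×2!×2!) = 1/8
Σ = -1/9  ⇒  CG² = 216/35×(-1/9)² = 8/105
CG = −√(8/105) = -0.276026

-0.276026  (= −√(8/105))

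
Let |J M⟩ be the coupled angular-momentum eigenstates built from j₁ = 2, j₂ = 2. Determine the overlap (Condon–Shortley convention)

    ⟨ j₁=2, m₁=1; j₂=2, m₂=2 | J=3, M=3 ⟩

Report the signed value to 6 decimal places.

-0.707107  (= −√(1/2))

triangle: 1!·3!·3!/8! = 36/40320
(j±m)!: 3!·1!·4!·0!·6!·0! = 103680
prefactor² = (2J+1)·Δ·N² = 648
  k=1: −1/(1!·0!·0!·3!·3!·0!) = -1/36
Σ = -1/36  ⇒  CG² = 648·(-1/36)² = 1/2
CG = −√(1/2) = -0.707107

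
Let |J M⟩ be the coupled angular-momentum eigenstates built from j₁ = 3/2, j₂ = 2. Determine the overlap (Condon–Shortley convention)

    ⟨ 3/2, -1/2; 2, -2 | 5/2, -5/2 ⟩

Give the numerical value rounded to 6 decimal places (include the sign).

√[6·1!2!3!/7! · 1!2!0!4!0!5!] = √(576/7)
  +(−1)^0/∏(0,1,2,0,0,3)! = 1/12  (running 1/12)
⟨..|..⟩ = √(576/7)·(1/12) = +0.755929

+0.755929  (= +√(4/7))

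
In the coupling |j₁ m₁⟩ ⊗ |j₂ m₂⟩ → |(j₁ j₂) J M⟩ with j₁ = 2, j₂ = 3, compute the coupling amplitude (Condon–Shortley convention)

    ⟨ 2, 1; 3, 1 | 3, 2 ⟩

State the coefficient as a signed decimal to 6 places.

j₁+j₂−J=2  J+j₁−j₂=2  J−j₁+j₂=4  j₁+j₂+J+1=9
(j₁±m₁, j₂±m₂, J±M) = (3,1,4,2,5,1)
P² = 64
sum k=0..1:
  [0] +1/48 = 1/48
  [1] −1/12 = -1/12
S = -1/16
C² = P²·S² = 1/4 ; C = -0.500000

-0.500000  (= −√(1/4))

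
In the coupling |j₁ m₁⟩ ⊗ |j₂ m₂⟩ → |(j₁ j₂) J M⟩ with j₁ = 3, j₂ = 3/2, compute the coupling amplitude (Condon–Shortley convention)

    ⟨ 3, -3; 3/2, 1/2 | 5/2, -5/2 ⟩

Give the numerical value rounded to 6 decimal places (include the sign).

triangle: 2!*4!*1!/8! = 48/40320
(j±m)!: 0!*6!*2!*1!*0!*5! = 172800
prefactor² = (2J+1)*Δ*N² = 8640/7
  k=2: +1/(2!*0!*4!*0!*0!*1!) = 1/48
Σ = 1/48  ⇒  CG² = 8640/7*1/48² = 15/28
CG = +√(15/28) = +0.731925

+√(15/28) ≈ +0.731925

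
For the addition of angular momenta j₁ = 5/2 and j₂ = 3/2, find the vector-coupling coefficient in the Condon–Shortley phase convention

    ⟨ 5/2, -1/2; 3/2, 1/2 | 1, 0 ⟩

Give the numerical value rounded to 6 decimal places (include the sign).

+√(3/10) = +0.547723

j₁+j₂−J=3  J+j₁−j₂=2  J−j₁+j₂=0  j₁+j₂+J+1=6
(j₁±m₁, j₂±m₂, J±M) = (2,3,2,1,1,1)
P² = 6/5
sum k=2..2:
  [2] +1/2 = 1/2
S = 1/2
C² = P²·S² = 3/10 ; C = +0.547723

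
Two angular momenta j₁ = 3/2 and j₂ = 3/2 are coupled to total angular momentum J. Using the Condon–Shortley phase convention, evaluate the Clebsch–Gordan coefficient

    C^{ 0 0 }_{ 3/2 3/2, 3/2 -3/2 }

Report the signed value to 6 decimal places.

j₁+j₂−J=3  J+j₁−j₂=0  J−j₁+j₂=0  j₁+j₂+J+1=4
(j₁±m₁, j₂±m₂, J±M) = (3,0,0,3,0,0)
P² = 9
sum k=0..0:
  [0] +1/6 = 1/6
S = 1/6
C² = P²·S² = 1/4 ; C = +0.500000

+0.500000  (= +√(1/4))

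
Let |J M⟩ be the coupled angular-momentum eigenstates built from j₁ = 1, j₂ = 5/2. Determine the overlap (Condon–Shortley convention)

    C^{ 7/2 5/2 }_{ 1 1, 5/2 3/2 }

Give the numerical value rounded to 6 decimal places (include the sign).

+√(5/7) ≈ +0.845154

j₁+j₂−J=0  J+j₁−j₂=2  J−j₁+j₂=5  j₁+j₂+J+1=8
(j₁±m₁, j₂±m₂, J±M) = (2,0,4,1,6,1)
P² = 11520/7
sum k=0..0:
  [0] +1/48 = 1/48
S = 1/48
C² = P²·S² = 5/7 ; C = +0.845154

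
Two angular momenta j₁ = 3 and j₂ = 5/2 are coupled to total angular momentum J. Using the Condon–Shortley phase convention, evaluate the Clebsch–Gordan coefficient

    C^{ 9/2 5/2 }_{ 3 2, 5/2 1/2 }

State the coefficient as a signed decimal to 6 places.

+√(49/198) = +0.497468

triangle: 1!·5!·4!/11! = 2880/39916800
(j±m)!: 5!·1!·3!·2!·7!·2! = 14515200
prefactor² = (2J+1)·Δ·N² = 115200/11
  k=0: +1/(0!·1!·1!·3!·4!·1!) = 1/144
  k=1: −1/(1!·0!·0!·2!·5!·2!) = -1/480
Σ = 7/1440  ⇒  CG² = 115200/11·7/1440² = 49/198
CG = +√(49/198) = +0.497468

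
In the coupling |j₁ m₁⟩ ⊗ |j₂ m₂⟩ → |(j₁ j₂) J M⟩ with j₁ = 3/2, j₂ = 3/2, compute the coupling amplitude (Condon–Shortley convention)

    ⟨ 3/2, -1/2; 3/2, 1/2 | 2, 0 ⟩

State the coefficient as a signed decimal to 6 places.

√[5·1!2!2!/6! · 1!2!2!1!2!2!] = √(4/9)
  +(−1)^0/∏(0,1,2,2,0,0)! = 1/4  (running 1/4)
  +(−1)^1/∏(1,0,1,1,1,1)! = -1  (running -3/4)
⟨..|..⟩ = √(4/9)·(-3/4) = -0.500000

−√(1/4) ≈ -0.500000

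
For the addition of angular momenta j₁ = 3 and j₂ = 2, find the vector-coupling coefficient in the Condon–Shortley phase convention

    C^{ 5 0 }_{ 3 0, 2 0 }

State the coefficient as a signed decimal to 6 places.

+0.690066  (= +√(10/21))

j₁+j₂−J=0  J+j₁−j₂=6  J−j₁+j₂=4  j₁+j₂+J+1=11
(j₁±m₁, j₂±m₂, J±M) = (3,3,2,2,5,5)
P² = 69120/7
sum k=0..0:
  [0] +1/144 = 1/144
S = 1/144
C² = P²·S² = 10/21 ; C = +0.690066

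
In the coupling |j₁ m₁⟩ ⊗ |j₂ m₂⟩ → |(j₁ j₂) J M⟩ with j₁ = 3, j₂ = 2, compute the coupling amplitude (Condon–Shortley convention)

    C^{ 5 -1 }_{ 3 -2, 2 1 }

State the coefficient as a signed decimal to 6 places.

+0.338062

√[11·0!6!4!/11! · 1!5!3!1!4!6!] = √(414720/7)
  +(−1)^0/∏(0,0,5,3,1,1)! = 1/720  (running 1/720)
⟨..|..⟩ = √(414720/7)·(1/720) = +0.338062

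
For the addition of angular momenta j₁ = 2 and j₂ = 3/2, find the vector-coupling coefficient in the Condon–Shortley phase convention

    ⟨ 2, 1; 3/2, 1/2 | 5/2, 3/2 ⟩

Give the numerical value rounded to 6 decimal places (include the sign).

triangle: 1!×3!×2!/7! = 12/5040
(j±m)!: 3!×1!×2!×1!×4!×1! = 288
prefactor² = (2J+1)×Δ×N² = 144/35
  k=0: +1/(0!×1!×1!×2!×2!×0!) = 1/4
  k=1: −1/(1!×0!×0!×1!×3!×1!) = -1/6
Σ = 1/12  ⇒  CG² = 144/35×1/12² = 1/35
CG = +√(1/35) = +0.169031

+√(1/35) ≈ +0.169031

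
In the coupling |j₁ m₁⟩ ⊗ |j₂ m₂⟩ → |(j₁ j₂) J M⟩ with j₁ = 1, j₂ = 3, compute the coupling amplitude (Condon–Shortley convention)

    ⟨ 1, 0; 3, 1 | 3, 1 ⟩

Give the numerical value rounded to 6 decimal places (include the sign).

j₁+j₂−J=1  J+j₁−j₂=1  J−j₁+j₂=5  j₁+j₂+J+1=8
(j₁±m₁, j₂±m₂, J±M) = (1,1,4,2,4,2)
P² = 48
sum k=0..1:
  [0] +1/24 = 1/24
  [1] −1/12 = -1/12
S = -1/24
C² = P²·S² = 1/12 ; C = -0.288675

-0.288675  (= −√(1/12))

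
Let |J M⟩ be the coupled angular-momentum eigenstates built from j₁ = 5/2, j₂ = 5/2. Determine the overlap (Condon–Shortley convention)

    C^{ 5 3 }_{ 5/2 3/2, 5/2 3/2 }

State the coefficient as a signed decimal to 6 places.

j₁+j₂−J=0  J+j₁−j₂=5  J−j₁+j₂=5  j₁+j₂+J+1=11
(j₁±m₁, j₂±m₂, J±M) = (4,1,4,1,8,2)
P² = 184320
sum k=0..0:
  [0] +1/576 = 1/576
S = 1/576
C² = P²·S² = 5/9 ; C = +0.745356

+0.745356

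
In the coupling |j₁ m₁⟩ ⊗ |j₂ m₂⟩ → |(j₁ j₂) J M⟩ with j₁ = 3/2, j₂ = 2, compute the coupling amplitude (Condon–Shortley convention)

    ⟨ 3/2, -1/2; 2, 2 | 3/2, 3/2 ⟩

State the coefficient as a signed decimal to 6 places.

+0.632456  (= +√(2/5))

j₁+j₂−J=2  J+j₁−j₂=1  J−j₁+j₂=2  j₁+j₂+J+1=6
(j₁±m₁, j₂±m₂, J±M) = (1,2,4,0,3,0)
P² = 32/5
sum k=2..2:
  [2] +1/4 = 1/4
S = 1/4
C² = P²·S² = 2/5 ; C = +0.632456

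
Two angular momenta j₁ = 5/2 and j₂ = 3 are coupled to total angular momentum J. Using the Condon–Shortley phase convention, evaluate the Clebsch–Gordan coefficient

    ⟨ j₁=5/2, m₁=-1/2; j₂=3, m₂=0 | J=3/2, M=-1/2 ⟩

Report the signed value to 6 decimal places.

+0.338062

√[4·4!1!2!/8! · 2!3!3!3!1!2!] = √(144/35)
  +(−1)^2/∏(2,2,1,1,0,1)! = 1/4  (running 1/4)
  +(−1)^3/∏(3,1,0,0,1,2)! = -1/12  (running 1/6)
⟨..|..⟩ = √(144/35)·(1/6) = +0.338062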